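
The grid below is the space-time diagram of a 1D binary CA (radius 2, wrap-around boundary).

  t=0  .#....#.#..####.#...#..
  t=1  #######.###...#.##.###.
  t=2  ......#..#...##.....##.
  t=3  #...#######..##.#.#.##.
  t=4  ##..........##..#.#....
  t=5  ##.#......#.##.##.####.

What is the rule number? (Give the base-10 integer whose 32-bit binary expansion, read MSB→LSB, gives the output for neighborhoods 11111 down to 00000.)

540889974

  ##### -> .   bit 31 = 0  t=1,i=2
  ####. -> .   bit 30 = 0  t=0,i=13
  ###.# -> #   bit 29 = 1  t=0,i=14
  ###.. -> .   bit 28 = 0  t=1,i=10
  ##.## -> .   bit 27 = 0  t=1,i=7
  ##.#. -> .   bit 26 = 0  t=0,i=15
  ##..# -> .   bit 25 = 0  t=3,i=11
  ##... -> .   bit 24 = 0  t=1,i=11
  #.### -> .   bit 23 = 0  t=1,i=0
  #.##. -> .   bit 22 = 0  t=1,i=16
  #.#.# -> #   bit 21 = 1  t=3,i=16
  #.#.. -> #   bit 20 = 1  t=0,i=8
  #..## -> #   bit 19 = 1  t=0,i=10
  #..#. -> #   bit 18 = 1  t=2,i=8
  #...# -> .   bit 17 = 0  t=0,i=18
  #.... -> #   bit 16 = 1  t=0,i=3
  .#### -> .   bit 15 = 0  t=0,i=12
  .###. -> #   bit 14 = 1  t=1,i=9
  .##.# -> .   bit 13 = 0  t=1,i=17
  .##.. -> #   bit 12 = 1  t=2,i=14
  .#.## -> .   bit 11 = 0  t=1,i=15
  .#.#. -> .   bit 10 = 0  t=0,i=7
  .#..# -> #   bit 9 = 1  t=0,i=9
  .#... -> #   bit 8 = 1  t=0,i=2
  ..### -> .   bit 7 = 0  t=0,i=11
  ..##. -> #   bit 6 = 1  t=2,i=13
  ..#.# -> #   bit 5 = 1  t=0,i=6
  ..#.. -> #   bit 4 = 1  t=0,i=1
  ...## -> .   bit 3 = 0  t=2,i=12
  ...#. -> #   bit 2 = 1  t=0,i=0
  ....# -> #   bit 1 = 1  t=0,i=4
  ..... -> .   bit 0 = 0  t=2,i=1
  bits 00100000001111010101001101110110 = 540889974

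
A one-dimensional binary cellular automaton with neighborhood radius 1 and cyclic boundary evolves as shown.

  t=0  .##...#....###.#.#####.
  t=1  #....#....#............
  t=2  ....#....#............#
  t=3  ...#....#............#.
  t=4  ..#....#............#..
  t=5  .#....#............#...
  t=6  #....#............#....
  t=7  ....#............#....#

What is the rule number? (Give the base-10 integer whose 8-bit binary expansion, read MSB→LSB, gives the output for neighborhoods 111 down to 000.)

2

  nb ###: next=.  (t=0,i=12, bit7=0)
  nb ##.: next=.  (t=0,i=2, bit6=0)
  nb #.#: next=.  (t=0,i=14, bit5=0)
  nb #..: next=.  (t=0,i=3, bit4=0)
  nb .##: next=.  (t=0,i=1, bit3=0)
  nb .#.: next=.  (t=0,i=6, bit2=0)
  nb ..#: next=#  (t=0,i=0, bit1=1)
  nb ...: next=.  (t=0,i=4, bit0=0)
  bits 00000010 = 2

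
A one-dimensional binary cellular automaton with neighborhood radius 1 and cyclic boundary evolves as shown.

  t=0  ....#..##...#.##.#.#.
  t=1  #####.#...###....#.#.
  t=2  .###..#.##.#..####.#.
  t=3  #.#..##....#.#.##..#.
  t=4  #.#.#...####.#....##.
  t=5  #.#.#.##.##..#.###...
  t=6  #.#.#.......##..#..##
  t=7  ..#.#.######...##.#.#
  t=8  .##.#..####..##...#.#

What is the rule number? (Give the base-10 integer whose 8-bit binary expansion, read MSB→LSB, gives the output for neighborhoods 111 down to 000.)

135

  nb ###: next=#  (t=1,i=1, bit7=1)
  nb ##.: next=.  (t=0,i=8, bit6=0)
  nb #.#: next=.  (t=0,i=13, bit5=0)
  nb #..: next=.  (t=0,i=5, bit4=0)
  nb .##: next=.  (t=0,i=7, bit3=0)
  nb .#.: next=#  (t=0,i=4, bit2=1)
  nb ..#: next=#  (t=0,i=3, bit1=1)
  nb ...: next=#  (t=0,i=0, bit0=1)
  bits 10000111 = 135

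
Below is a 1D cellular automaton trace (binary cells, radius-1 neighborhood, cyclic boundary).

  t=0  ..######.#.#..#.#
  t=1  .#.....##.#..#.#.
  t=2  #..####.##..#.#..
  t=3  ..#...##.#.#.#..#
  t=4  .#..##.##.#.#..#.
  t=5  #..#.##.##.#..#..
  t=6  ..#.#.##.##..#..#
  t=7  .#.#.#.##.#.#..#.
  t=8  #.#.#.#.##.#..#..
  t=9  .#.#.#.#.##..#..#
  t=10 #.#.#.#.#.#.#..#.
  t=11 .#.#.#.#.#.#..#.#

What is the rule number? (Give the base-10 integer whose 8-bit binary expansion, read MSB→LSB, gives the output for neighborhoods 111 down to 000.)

  [7] ### => .  t=0,i=3
  [6] ##. => #  t=0,i=7
  [5] #.# => #  t=0,i=8
  [4] #.. => .  t=0,i=0
  [3] .## => .  t=0,i=2
  [2] .#. => .  t=0,i=9
  [1] ..# => #  t=0,i=1
  [0] ... => #  t=1,i=3
  bits 01100011 = 99

99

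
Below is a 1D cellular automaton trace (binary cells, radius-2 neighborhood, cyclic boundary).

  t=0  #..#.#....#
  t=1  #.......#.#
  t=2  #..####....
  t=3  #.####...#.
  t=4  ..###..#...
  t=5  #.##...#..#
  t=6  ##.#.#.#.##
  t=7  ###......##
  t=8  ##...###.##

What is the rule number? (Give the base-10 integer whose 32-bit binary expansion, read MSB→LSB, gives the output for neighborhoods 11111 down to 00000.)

  ##### -> #   bit 31 = 1  t=7,i=0
  ####. -> #   bit 30 = 1  t=2,i=5
  ###.# -> #   bit 29 = 1  t=6,i=1
  ###.. -> .   bit 28 = 0  t=2,i=6
  ##.## -> #   bit 27 = 1  t=5,i=1
  ##.#. -> #   bit 26 = 1  t=6,i=2
  ##..# -> .   bit 25 = 0  t=0,i=1
  ##... -> .   bit 24 = 0  t=1,i=1
  #.### -> #   bit 23 = 1  t=3,i=2
  #.##. -> .   bit 22 = 0  t=1,i=10
  #.#.# -> .   bit 21 = 0  t=3,i=0
  #.#.. -> .   bit 20 = 0  t=0,i=5
  #..## -> #   bit 19 = 1  t=2,i=2
  #..#. -> .   bit 18 = 0  t=0,i=2
  #...# -> #   bit 17 = 1  t=3,i=7
  #.... -> .   bit 16 = 0  t=0,i=7
  .#### -> #   bit 15 = 1  t=2,i=4
  .###. -> #   bit 14 = 1  t=4,i=3
  .##.# -> #   bit 13 = 1  t=5,i=0
  .##.. -> #   bit 12 = 1  t=0,i=0
  .#.## -> .   bit 11 = 0  t=1,i=9
  .#.#. -> .   bit 10 = 0  t=0,i=4
  .#..# -> .   bit 9 = 0  t=2,i=1
  .#... -> .   bit 8 = 0  t=0,i=6
  ..### -> #   bit 7 = 1  t=2,i=3
  ..##. -> #   bit 6 = 1  t=0,i=10
  ..#.# -> .   bit 5 = 0  t=0,i=3
  ..#.. -> #   bit 4 = 1  t=2,i=0
  ...## -> .   bit 3 = 0  t=0,i=9
  ...#. -> .   bit 2 = 0  t=1,i=7
  ....# -> #   bit 1 = 1  t=0,i=8
  ..... -> #   bit 0 = 1  t=1,i=3
  bits 11101100100010101111000011010011 = 3968528595

3968528595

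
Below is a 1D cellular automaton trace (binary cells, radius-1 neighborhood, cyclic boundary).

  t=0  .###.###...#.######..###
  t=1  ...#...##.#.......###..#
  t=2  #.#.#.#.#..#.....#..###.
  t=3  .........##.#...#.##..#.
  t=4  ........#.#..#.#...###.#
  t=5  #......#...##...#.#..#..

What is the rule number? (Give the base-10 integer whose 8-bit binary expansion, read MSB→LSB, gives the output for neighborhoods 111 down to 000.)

  ###|.  b7=0 t=0,i=2
  ##.|#  b6=1 t=0,i=3
  #.#|.  b5=0 t=0,i=0
  #..|#  b4=1 t=0,i=8
  .##|.  b3=0 t=0,i=1
  .#.|.  b2=0 t=0,i=11
  ..#|#  b1=1 t=0,i=10
  ...|.  b0=0 t=0,i=9
  bits 01010010 = 82

82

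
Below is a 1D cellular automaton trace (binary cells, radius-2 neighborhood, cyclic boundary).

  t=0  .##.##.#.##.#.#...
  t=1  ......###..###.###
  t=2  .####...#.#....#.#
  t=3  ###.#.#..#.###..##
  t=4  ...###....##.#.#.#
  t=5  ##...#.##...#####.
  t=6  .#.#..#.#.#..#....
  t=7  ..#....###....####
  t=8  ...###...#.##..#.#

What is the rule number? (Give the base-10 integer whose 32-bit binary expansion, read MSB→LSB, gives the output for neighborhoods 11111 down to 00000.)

  ##### -> .   bit 31 = 0  t=3,i=0
  ####. -> .   bit 30 = 0  t=2,i=3
  ###.# -> .   bit 29 = 0  t=1,i=13
  ###.. -> #   bit 28 = 1  t=1,i=8
  ##.## -> .   bit 27 = 0  t=0,i=3
  ##.#. -> #   bit 26 = 1  t=0,i=6
  ##..# -> .   bit 25 = 0  t=1,i=9
  ##... -> .   bit 24 = 0  t=1,i=0
  #.### -> #   bit 23 = 1  t=1,i=15
  #.##. -> .   bit 22 = 0  t=0,i=4
  #.#.# -> #   bit 21 = 1  t=0,i=7
  #.#.. -> .   bit 20 = 0  t=0,i=14
  #..## -> #   bit 19 = 1  t=1,i=10
  #..#. -> .   bit 18 = 0  t=3,i=8
  #...# -> #   bit 17 = 1  t=2,i=6
  #.... -> #   bit 16 = 1  t=0,i=16
  .#### -> #   bit 15 = 1  t=2,i=2
  .###. -> .   bit 14 = 0  t=1,i=7
  .##.# -> .   bit 13 = 0  t=0,i=2
  .##.. -> #   bit 12 = 1  t=5,i=1
  .#.## -> #   bit 11 = 1  t=0,i=8
  .#.#. -> #   bit 10 = 1  t=0,i=13
  .#..# -> .   bit 9 = 0  t=3,i=7
  .#... -> #   bit 8 = 1  t=0,i=15
  ..### -> .   bit 7 = 0  t=1,i=6
  ..##. -> .   bit 6 = 0  t=0,i=1
  ..#.# -> .   bit 5 = 0  t=2,i=8
  ..#.. -> .   bit 4 = 0  t=6,i=13
  ...## -> .   bit 3 = 0  t=0,i=0
  ...#. -> .   bit 2 = 0  t=2,i=7
  ....# -> #   bit 1 = 1  t=0,i=17
  ..... -> #   bit 0 = 1  t=1,i=2
  bits 00010100101010111001110100000011 = 346791171

346791171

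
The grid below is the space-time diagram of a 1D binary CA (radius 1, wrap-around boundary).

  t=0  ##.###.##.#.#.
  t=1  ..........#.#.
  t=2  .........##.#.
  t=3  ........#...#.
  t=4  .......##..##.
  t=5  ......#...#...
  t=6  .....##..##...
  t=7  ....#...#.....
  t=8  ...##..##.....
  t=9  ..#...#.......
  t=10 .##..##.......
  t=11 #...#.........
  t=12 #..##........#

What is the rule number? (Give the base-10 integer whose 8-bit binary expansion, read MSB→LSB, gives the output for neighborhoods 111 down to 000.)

6

  [7] ### => .  t=0,i=4
  [6] ##. => .  t=0,i=1
  [5] #.# => .  t=0,i=2
  [4] #.. => .  t=1,i=13
  [3] .## => .  t=0,i=0
  [2] .#. => #  t=0,i=10
  [1] ..# => #  t=1,i=9
  [0] ... => .  t=1,i=0
  bits 00000110 = 6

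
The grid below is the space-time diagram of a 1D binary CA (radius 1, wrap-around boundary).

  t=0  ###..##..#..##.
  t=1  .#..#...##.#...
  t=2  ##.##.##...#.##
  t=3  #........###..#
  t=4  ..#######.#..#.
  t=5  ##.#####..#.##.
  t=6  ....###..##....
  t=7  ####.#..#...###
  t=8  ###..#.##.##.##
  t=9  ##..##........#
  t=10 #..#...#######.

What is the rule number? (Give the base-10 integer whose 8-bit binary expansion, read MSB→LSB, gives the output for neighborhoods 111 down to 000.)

135

  ###|#  b7=1 t=0,i=1
  ##.|.  b6=0 t=0,i=2
  #.#|.  b5=0 t=0,i=14
  #..|.  b4=0 t=0,i=3
  .##|.  b3=0 t=0,i=0
  .#.|#  b2=1 t=0,i=9
  ..#|#  b1=1 t=0,i=4
  ...|#  b0=1 t=1,i=6
  bits 10000111 = 135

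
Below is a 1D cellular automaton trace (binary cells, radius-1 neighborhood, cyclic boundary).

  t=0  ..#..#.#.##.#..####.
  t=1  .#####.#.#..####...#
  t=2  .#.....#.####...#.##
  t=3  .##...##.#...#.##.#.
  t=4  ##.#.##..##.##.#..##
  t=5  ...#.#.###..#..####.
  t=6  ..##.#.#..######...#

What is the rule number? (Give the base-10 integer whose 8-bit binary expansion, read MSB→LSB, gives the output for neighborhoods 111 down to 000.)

  nb ###: next=.  (t=0,i=16, bit7=0)
  nb ##.: next=.  (t=0,i=10, bit6=0)
  nb #.#: next=.  (t=0,i=6, bit5=0)
  nb #..: next=#  (t=0,i=3, bit4=1)
  nb .##: next=#  (t=0,i=9, bit3=1)
  nb .#.: next=#  (t=0,i=2, bit2=1)
  nb ..#: next=#  (t=0,i=1, bit1=1)
  nb ...: next=.  (t=0,i=0, bit0=0)
  bits 00011110 = 30

30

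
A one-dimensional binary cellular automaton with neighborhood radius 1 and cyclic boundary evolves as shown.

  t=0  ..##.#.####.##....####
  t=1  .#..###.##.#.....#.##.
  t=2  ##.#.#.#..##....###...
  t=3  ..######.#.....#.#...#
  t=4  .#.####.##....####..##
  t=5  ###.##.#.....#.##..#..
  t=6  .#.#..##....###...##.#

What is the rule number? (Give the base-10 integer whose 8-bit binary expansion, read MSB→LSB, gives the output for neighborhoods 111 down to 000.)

166

  nb ###: next=#  (t=0,i=8, bit7=1)
  nb ##.: next=.  (t=0,i=3, bit6=0)
  nb #.#: next=#  (t=0,i=4, bit5=1)
  nb #..: next=.  (t=0,i=0, bit4=0)
  nb .##: next=.  (t=0,i=2, bit3=0)
  nb .#.: next=#  (t=0,i=5, bit2=1)
  nb ..#: next=#  (t=0,i=1, bit1=1)
  nb ...: next=.  (t=0,i=15, bit0=0)
  bits 10100110 = 166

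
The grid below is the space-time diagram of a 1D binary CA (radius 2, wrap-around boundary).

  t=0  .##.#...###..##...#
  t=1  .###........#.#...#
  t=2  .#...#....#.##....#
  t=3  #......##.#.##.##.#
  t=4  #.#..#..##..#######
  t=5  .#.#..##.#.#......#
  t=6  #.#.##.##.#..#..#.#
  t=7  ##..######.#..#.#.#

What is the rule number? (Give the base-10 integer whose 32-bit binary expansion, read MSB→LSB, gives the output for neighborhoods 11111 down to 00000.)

  #####|.  b31=0 t=4,i=14
  ####.|#  b30=1 t=4,i=18
  ###.#|.  b29=0 t=4,i=0
  ###..|.  b28=0 t=0,i=10
  ##.##|#  b27=1 t=3,i=14
  ##.#.|#  b26=1 t=0,i=3
  ##..#|.  b25=0 t=0,i=11
  ##...|.  b24=0 t=0,i=15
  #.###|#  b23=1 t=1,i=1
  #.##.|#  b22=1 t=0,i=1
  #.#.#|.  b21=0 t=3,i=10
  #.#..|.  b20=0 t=0,i=4
  #..##|#  b19=1 t=0,i=12
  #..#.|.  b18=0 t=4,i=4
  #...#|.  b17=0 t=0,i=6
  #....|#  b16=1 t=1,i=5
  .####|.  b15=0 t=4,i=13
  .###.|.  b14=0 t=0,i=9
  .##.#|#  b13=1 t=0,i=2
  .##..|#  b12=1 t=0,i=14
  .#.##|.  b11=0 t=0,i=0
  .#.#.|#  b10=1 t=1,i=13
  .#..#|#  b9=1 t=4,i=3
  .#...|.  b8=0 t=0,i=5
  ..###|.  b7=0 t=0,i=8
  ..##.|.  b6=0 t=0,i=13
  ..#.#|#  b5=1 t=0,i=18
  ..#..|.  b4=0 t=2,i=5
  ...##|.  b3=0 t=0,i=7
  ...#.|.  b2=0 t=0,i=17
  ....#|#  b1=1 t=1,i=10
  .....|.  b0=0 t=1,i=6
  bits 01001100110010010011011000100010 = 1288255010

1288255010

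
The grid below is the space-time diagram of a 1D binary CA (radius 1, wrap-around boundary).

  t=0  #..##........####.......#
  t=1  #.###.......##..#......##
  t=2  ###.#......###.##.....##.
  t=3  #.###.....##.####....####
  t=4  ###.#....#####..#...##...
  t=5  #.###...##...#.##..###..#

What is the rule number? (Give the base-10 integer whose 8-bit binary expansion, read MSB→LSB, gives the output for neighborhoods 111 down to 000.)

  [7] ### => .  t=0,i=14
  [6] ##. => #  t=0,i=0
  [5] #.# => #  t=1,i=1
  [4] #.. => .  t=0,i=1
  [3] .## => #  t=0,i=3
  [2] .#. => #  t=1,i=16
  [1] ..# => #  t=0,i=2
  [0] ... => .  t=0,i=6
  bits 01101110 = 110

110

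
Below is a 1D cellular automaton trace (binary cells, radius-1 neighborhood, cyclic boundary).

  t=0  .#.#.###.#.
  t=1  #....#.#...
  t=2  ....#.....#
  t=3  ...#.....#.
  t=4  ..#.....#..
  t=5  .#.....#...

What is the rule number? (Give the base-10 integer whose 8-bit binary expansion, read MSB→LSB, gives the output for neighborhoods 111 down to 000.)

74

  ###|.  b7=0 t=0,i=6
  ##.|#  b6=1 t=0,i=7
  #.#|.  b5=0 t=0,i=2
  #..|.  b4=0 t=0,i=10
  .##|#  b3=1 t=0,i=5
  .#.|.  b2=0 t=0,i=1
  ..#|#  b1=1 t=0,i=0
  ...|.  b0=0 t=1,i=2
  bits 01001010 = 74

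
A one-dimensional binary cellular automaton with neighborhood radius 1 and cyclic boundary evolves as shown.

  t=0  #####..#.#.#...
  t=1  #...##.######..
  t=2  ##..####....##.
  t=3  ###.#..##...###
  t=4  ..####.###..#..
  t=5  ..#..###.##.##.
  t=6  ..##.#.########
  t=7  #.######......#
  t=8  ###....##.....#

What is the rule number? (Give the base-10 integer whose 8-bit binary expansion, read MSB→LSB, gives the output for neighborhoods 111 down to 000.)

124

  nb ###: next=.  (t=0,i=1, bit7=0)
  nb ##.: next=#  (t=0,i=4, bit6=1)
  nb #.#: next=#  (t=0,i=8, bit5=1)
  nb #..: next=#  (t=0,i=5, bit4=1)
  nb .##: next=#  (t=0,i=0, bit3=1)
  nb .#.: next=#  (t=0,i=7, bit2=1)
  nb ..#: next=.  (t=0,i=6, bit1=0)
  nb ...: next=.  (t=0,i=13, bit0=0)
  bits 01111100 = 124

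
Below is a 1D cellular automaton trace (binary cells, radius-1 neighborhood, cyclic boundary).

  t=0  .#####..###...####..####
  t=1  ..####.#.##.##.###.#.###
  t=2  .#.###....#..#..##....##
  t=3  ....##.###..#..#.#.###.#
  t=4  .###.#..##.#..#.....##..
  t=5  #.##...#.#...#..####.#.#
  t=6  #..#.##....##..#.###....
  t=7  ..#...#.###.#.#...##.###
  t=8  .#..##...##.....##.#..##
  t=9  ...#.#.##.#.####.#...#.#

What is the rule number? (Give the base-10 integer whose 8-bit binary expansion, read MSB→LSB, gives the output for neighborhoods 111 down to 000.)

195

  nb ###: next=#  (t=0,i=2, bit7=1)
  nb ##.: next=#  (t=0,i=5, bit6=1)
  nb #.#: next=.  (t=0,i=0, bit5=0)
  nb #..: next=.  (t=0,i=6, bit4=0)
  nb .##: next=.  (t=0,i=1, bit3=0)
  nb .#.: next=.  (t=1,i=7, bit2=0)
  nb ..#: next=#  (t=0,i=7, bit1=1)
  nb ...: next=#  (t=0,i=12, bit0=1)
  bits 11000011 = 195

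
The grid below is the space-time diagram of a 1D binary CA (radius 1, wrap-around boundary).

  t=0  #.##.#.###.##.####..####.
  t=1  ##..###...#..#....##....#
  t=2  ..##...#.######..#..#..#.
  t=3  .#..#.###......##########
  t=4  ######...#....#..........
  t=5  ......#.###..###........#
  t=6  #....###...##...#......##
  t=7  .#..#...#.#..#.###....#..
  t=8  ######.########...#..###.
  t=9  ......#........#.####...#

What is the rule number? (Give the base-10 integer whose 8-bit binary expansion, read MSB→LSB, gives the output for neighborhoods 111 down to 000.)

54

  [7] ### => .  t=0,i=8
  [6] ##. => .  t=0,i=3
  [5] #.# => #  t=0,i=1
  [4] #.. => #  t=0,i=18
  [3] .## => .  t=0,i=2
  [2] .#. => #  t=0,i=0
  [1] ..# => #  t=0,i=19
  [0] ... => .  t=1,i=8
  bits 00110110 = 54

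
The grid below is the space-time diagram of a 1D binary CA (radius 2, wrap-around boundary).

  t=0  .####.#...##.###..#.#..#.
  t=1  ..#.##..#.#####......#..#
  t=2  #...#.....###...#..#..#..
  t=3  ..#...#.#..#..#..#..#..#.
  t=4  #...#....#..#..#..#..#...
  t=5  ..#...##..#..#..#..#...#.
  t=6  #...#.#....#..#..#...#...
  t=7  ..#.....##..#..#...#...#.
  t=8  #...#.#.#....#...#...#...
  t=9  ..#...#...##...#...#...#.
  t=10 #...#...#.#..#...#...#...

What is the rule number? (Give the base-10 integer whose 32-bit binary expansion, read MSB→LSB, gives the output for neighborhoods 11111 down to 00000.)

  #####|#  b31=1 t=1,i=12
  ####.|.  b30=0 t=0,i=3
  ###.#|#  b29=1 t=0,i=4
  ###..|.  b28=0 t=0,i=15
  ##.##|#  b27=1 t=0,i=12
  ##.#.|#  b26=1 t=0,i=5
  ##..#|.  b25=0 t=0,i=16
  ##...|.  b24=0 t=1,i=15
  #.###|#  b23=1 t=0,i=13
  #.##.|#  b22=1 t=1,i=4
  #.#.#|#  b21=1 t=8,i=6
  #.#..|.  b20=0 t=0,i=6
  #..##|.  b19=0 t=0,i=0
  #..#.|.  b18=0 t=0,i=17
  #...#|#  b17=1 t=0,i=8
  #....|#  b16=1 t=1,i=16
  .####|#  b15=1 t=0,i=2
  .###.|#  b14=1 t=0,i=14
  .##.#|#  b13=1 t=0,i=11
  .##..|.  b12=0 t=1,i=5
  .#.##|.  b11=0 t=1,i=3
  .#.#.|.  b10=0 t=0,i=19
  .#..#|#  b9=1 t=0,i=21
  .#...|.  b8=0 t=0,i=7
  ..###|.  b7=0 t=0,i=1
  ..##.|#  b6=1 t=0,i=10
  ..#.#|.  b5=0 t=0,i=18
  ..#..|.  b4=0 t=0,i=23
  ...##|.  b3=0 t=0,i=9
  ...#.|.  b2=0 t=1,i=20
  ....#|#  b1=1 t=1,i=19
  .....|.  b0=0 t=1,i=17
  bits 10101100111000111110001001000010 = 2900615746

2900615746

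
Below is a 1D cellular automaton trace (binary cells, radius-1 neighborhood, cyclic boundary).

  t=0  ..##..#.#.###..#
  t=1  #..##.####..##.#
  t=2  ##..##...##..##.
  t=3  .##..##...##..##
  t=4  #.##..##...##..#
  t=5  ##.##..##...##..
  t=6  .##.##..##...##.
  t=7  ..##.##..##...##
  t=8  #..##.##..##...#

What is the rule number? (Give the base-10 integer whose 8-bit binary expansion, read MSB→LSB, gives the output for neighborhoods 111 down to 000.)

  nb ###: next=.  (t=0,i=11, bit7=0)
  nb ##.: next=#  (t=0,i=3, bit6=1)
  nb #.#: next=#  (t=0,i=7, bit5=1)
  nb #..: next=#  (t=0,i=0, bit4=1)
  nb .##: next=.  (t=0,i=2, bit3=0)
  nb .#.: next=#  (t=0,i=6, bit2=1)
  nb ..#: next=.  (t=0,i=1, bit1=0)
  nb ...: next=.  (t=2,i=7, bit0=0)
  bits 01110100 = 116

116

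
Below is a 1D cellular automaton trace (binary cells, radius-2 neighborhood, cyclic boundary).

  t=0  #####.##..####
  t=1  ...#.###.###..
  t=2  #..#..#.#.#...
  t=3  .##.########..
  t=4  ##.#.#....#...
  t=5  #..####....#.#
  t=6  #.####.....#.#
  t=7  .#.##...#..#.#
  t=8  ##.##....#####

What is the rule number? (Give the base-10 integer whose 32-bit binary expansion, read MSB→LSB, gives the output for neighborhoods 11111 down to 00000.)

1216141289

  nb #####: next=.  (t=0,i=0, bit31=0)
  nb ####.: next=#  (t=0,i=3, bit30=1)
  nb ###.#: next=.  (t=0,i=4, bit29=0)
  nb ###..: next=.  (t=1,i=11, bit28=0)
  nb ##.##: next=#  (t=0,i=5, bit27=1)
  nb ##.#.: next=.  (t=4,i=2, bit26=0)
  nb ##..#: next=.  (t=0,i=8, bit25=0)
  nb ##...: next=.  (t=1,i=12, bit24=0)
  nb #.###: next=.  (t=1,i=5, bit23=0)
  nb #.##.: next=#  (t=0,i=6, bit22=1)
  nb #.#.#: next=#  (t=2,i=8, bit21=1)
  nb #.#..: next=#  (t=2,i=10, bit20=1)
  nb #..##: next=#  (t=0,i=9, bit19=1)
  nb #..#.: next=#  (t=2,i=2, bit18=1)
  nb #...#: next=.  (t=2,i=12, bit17=0)
  nb #....: next=.  (t=1,i=13, bit16=0)
  nb .####: next=#  (t=0,i=11, bit15=1)
  nb .###.: next=#  (t=1,i=6, bit14=1)
  nb .##.#: next=.  (t=3,i=2, bit13=0)
  nb .##..: next=#  (t=0,i=7, bit12=1)
  nb .#.##: next=.  (t=1,i=4, bit11=0)
  nb .#.#.: next=#  (t=2,i=7, bit10=1)
  nb .#..#: next=#  (t=2,i=1, bit9=1)
  nb .#...: next=#  (t=2,i=11, bit8=1)
  nb ..###: next=#  (t=0,i=10, bit7=1)
  nb ..##.: next=#  (t=3,i=1, bit6=1)
  nb ..#.#: next=#  (t=1,i=3, bit5=1)
  nb ..#..: next=.  (t=2,i=0, bit4=0)
  nb ...##: next=#  (t=3,i=0, bit3=1)
  nb ...#.: next=.  (t=1,i=2, bit2=0)
  nb ....#: next=.  (t=1,i=1, bit1=0)
  nb .....: next=#  (t=1,i=0, bit0=1)
  bits 01001000011111001101011111101001 = 1216141289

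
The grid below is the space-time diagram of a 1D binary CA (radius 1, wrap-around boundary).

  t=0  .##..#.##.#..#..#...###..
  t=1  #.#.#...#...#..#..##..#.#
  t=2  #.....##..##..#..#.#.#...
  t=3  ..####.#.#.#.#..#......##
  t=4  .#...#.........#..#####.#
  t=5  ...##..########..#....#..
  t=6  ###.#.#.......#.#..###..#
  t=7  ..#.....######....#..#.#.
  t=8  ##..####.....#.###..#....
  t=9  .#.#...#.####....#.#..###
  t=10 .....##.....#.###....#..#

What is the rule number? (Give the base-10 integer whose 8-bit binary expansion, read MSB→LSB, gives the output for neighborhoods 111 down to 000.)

67

  ### -> .   bit 7 = 0  t=0,i=21
  ##. -> #   bit 6 = 1  t=0,i=2
  #.# -> .   bit 5 = 0  t=0,i=6
  #.. -> .   bit 4 = 0  t=0,i=3
  .## -> .   bit 3 = 0  t=0,i=1
  .#. -> .   bit 2 = 0  t=0,i=5
  ..# -> #   bit 1 = 1  t=0,i=0
  ... -> #   bit 0 = 1  t=0,i=18
  bits 01000011 = 67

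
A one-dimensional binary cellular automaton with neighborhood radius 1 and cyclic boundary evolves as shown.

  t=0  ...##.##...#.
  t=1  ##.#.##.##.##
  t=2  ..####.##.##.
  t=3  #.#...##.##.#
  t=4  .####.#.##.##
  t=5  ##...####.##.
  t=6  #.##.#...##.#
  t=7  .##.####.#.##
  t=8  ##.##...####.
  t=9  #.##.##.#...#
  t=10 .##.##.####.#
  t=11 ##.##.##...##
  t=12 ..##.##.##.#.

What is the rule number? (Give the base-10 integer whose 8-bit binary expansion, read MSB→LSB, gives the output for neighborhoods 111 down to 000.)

  ###|.  b7=0 t=1,i=0
  ##.|.  b6=0 t=0,i=4
  #.#|#  b5=1 t=0,i=5
  #..|#  b4=1 t=0,i=8
  .##|#  b3=1 t=0,i=3
  .#.|#  b2=1 t=0,i=11
  ..#|.  b1=0 t=0,i=2
  ...|#  b0=1 t=0,i=0
  bits 00111101 = 61

61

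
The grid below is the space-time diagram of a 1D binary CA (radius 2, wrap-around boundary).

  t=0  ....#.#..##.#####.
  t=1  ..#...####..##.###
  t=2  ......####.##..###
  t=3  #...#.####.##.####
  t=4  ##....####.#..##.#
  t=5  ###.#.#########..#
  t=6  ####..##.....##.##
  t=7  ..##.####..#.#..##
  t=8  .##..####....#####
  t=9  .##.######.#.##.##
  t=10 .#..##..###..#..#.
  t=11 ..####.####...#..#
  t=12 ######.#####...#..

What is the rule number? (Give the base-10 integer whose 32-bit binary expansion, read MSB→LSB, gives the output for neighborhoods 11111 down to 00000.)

  nb #####: next=.  (t=0,i=14, bit31=0)
  nb ####.: next=#  (t=0,i=15, bit30=1)
  nb ###.#: next=#  (t=2,i=9, bit29=1)
  nb ###..: next=#  (t=0,i=16, bit28=1)
  nb ##.##: next=.  (t=0,i=11, bit27=0)
  nb ##.#.: next=#  (t=4,i=10, bit26=1)
  nb ##..#: next=.  (t=1,i=0, bit25=0)
  nb ##...: next=#  (t=0,i=17, bit24=1)
  nb #.###: next=#  (t=0,i=12, bit23=1)
  nb #.##.: next=#  (t=2,i=11, bit22=1)
  nb #.#.#: next=.  (t=5,i=4, bit21=0)
  nb #.#..: next=#  (t=0,i=6, bit20=1)
  nb #..##: next=#  (t=0,i=8, bit19=1)
  nb #..#.: next=.  (t=1,i=1, bit18=0)
  nb #...#: next=.  (t=1,i=4, bit17=0)
  nb #....: next=.  (t=0,i=0, bit16=0)
  nb .####: next=#  (t=0,i=13, bit15=1)
  nb .###.: next=#  (t=1,i=16, bit14=1)
  nb .##.#: next=.  (t=0,i=10, bit13=0)
  nb .##..: next=#  (t=2,i=12, bit12=1)
  nb .#.##: next=.  (t=3,i=5, bit11=0)
  nb .#.#.: next=.  (t=0,i=5, bit10=0)
  nb .#..#: next=#  (t=0,i=7, bit9=1)
  nb .#...: next=.  (t=1,i=3, bit8=0)
  nb ..###: next=#  (t=1,i=6, bit7=1)
  nb ..##.: next=#  (t=0,i=9, bit6=1)
  nb ..#.#: next=.  (t=0,i=4, bit5=0)
  nb ..#..: next=.  (t=1,i=2, bit4=0)
  nb ...##: next=.  (t=1,i=5, bit3=0)
  nb ...#.: next=.  (t=0,i=3, bit2=0)
  nb ....#: next=#  (t=0,i=2, bit1=1)
  nb .....: next=.  (t=0,i=1, bit0=0)
  bits 01110101110110001101001011000010 = 1977144002

1977144002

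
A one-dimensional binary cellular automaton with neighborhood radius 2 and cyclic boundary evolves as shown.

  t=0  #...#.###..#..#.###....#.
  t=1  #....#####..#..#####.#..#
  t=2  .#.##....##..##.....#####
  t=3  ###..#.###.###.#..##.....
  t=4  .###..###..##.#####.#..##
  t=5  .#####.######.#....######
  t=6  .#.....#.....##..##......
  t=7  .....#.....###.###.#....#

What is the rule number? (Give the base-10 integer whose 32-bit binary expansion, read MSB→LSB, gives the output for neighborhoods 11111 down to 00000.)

397962826

  nb #####: next=.  (t=1,i=7, bit31=0)
  nb ####.: next=.  (t=1,i=8, bit30=0)
  nb ###.#: next=.  (t=1,i=19, bit29=0)
  nb ###..: next=#  (t=0,i=8, bit28=1)
  nb ##.##: next=.  (t=3,i=10, bit27=0)
  nb ##.#.: next=#  (t=1,i=20, bit26=1)
  nb ##..#: next=#  (t=0,i=9, bit25=1)
  nb ##...: next=#  (t=0,i=19, bit24=1)
  nb #.###: next=#  (t=0,i=6, bit23=1)
  nb #.##.: next=.  (t=2,i=3, bit22=0)
  nb #.#.#: next=#  (t=2,i=1, bit21=1)
  nb #.#..: next=#  (t=0,i=0, bit20=1)
  nb #..##: next=#  (t=1,i=14, bit19=1)
  nb #..#.: next=.  (t=0,i=10, bit18=0)
  nb #...#: next=.  (t=0,i=2, bit17=0)
  nb #....: next=.  (t=0,i=20, bit16=0)
  nb .####: next=.  (t=1,i=6, bit15=0)
  nb .###.: next=#  (t=0,i=7, bit14=1)
  nb .##.#: next=#  (t=4,i=12, bit13=1)
  nb .##..: next=.  (t=1,i=0, bit12=0)
  nb .#.##: next=#  (t=0,i=5, bit11=1)
  nb .#.#.: next=#  (t=0,i=24, bit10=1)
  nb .#..#: next=#  (t=0,i=12, bit9=1)
  nb .#...: next=.  (t=0,i=1, bit8=0)
  nb ..###: next=.  (t=1,i=5, bit7=0)
  nb ..##.: next=#  (t=1,i=24, bit6=1)
  nb ..#.#: next=.  (t=0,i=4, bit5=0)
  nb ..#..: next=.  (t=0,i=11, bit4=0)
  nb ...##: next=#  (t=1,i=4, bit3=1)
  nb ...#.: next=.  (t=0,i=3, bit2=0)
  nb ....#: next=#  (t=0,i=21, bit1=1)
  nb .....: next=.  (t=2,i=17, bit0=0)
  bits 00010111101110000110111001001010 = 397962826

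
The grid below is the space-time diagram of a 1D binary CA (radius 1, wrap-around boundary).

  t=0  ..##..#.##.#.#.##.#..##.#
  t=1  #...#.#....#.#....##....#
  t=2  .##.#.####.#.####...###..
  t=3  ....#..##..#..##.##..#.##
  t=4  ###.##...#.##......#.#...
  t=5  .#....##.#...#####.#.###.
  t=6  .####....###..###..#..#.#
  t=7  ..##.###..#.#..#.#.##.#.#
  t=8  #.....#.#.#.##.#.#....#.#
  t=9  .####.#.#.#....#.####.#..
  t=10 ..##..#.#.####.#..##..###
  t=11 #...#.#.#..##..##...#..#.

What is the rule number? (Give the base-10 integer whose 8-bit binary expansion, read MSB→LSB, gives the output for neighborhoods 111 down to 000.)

  ### -> #   bit 7 = 1  t=2,i=7
  ##. -> .   bit 6 = 0  t=0,i=3
  #.# -> .   bit 5 = 0  t=0,i=7
  #.. -> #   bit 4 = 1  t=0,i=0
  .## -> .   bit 3 = 0  t=0,i=2
  .#. -> #   bit 2 = 1  t=0,i=6
  ..# -> .   bit 1 = 0  t=0,i=1
  ... -> #   bit 0 = 1  t=1,i=2
  bits 10010101 = 149

149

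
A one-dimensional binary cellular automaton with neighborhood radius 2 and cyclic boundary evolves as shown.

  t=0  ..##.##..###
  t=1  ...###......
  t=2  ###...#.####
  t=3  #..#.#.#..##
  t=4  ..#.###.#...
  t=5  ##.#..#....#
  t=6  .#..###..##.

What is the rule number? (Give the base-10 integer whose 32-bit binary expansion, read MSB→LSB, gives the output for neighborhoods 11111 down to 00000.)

  #####|#  b31=1 t=2,i=0
  ####.|.  b30=0 t=2,i=1
  ###.#|#  b29=1 t=4,i=6
  ###..|.  b28=0 t=0,i=11
  ##.##|#  b27=1 t=0,i=4
  ##.#.|.  b26=0 t=4,i=7
  ##..#|.  b25=0 t=0,i=0
  ##...|#  b24=1 t=1,i=6
  #.###|.  b23=0 t=2,i=8
  #.##.|#  b22=1 t=0,i=5
  #.#.#|#  b21=1 t=3,i=5
  #.#..|.  b20=0 t=3,i=7
  #..##|.  b19=0 t=0,i=1
  #..#.|#  b18=1 t=3,i=2
  #...#|.  b17=0 t=2,i=4
  #....|.  b16=0 t=1,i=7
  .####|.  b15=0 t=2,i=9
  .###.|.  b14=0 t=0,i=10
  .##.#|#  b13=1 t=0,i=3
  .##..|.  b12=0 t=0,i=6
  .#.##|#  b11=1 t=2,i=7
  .#.#.|#  b10=1 t=3,i=4
  .#..#|#  b9=1 t=3,i=8
  .#...|.  b8=0 t=4,i=9
  ..###|.  b7=0 t=0,i=9
  ..##.|.  b6=0 t=0,i=2
  ..#.#|.  b5=0 t=2,i=6
  ..#..|#  b4=1 t=5,i=6
  ...##|#  b3=1 t=1,i=2
  ...#.|#  b2=1 t=2,i=5
  ....#|#  b1=1 t=1,i=1
  .....|#  b0=1 t=1,i=0
  bits 10101001011001000010111000011111 = 2841914911

2841914911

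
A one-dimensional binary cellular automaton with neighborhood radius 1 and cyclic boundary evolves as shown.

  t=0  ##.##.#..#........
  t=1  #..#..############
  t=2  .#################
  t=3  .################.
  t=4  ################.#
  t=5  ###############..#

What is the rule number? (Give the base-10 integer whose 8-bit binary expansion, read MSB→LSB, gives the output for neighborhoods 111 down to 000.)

159

  nb ###: next=#  (t=1,i=7, bit7=1)
  nb ##.: next=.  (t=0,i=1, bit6=0)
  nb #.#: next=.  (t=0,i=2, bit5=0)
  nb #..: next=#  (t=0,i=7, bit4=1)
  nb .##: next=#  (t=0,i=0, bit3=1)
  nb .#.: next=#  (t=0,i=6, bit2=1)
  nb ..#: next=#  (t=0,i=8, bit1=1)
  nb ...: next=#  (t=0,i=11, bit0=1)
  bits 10011111 = 159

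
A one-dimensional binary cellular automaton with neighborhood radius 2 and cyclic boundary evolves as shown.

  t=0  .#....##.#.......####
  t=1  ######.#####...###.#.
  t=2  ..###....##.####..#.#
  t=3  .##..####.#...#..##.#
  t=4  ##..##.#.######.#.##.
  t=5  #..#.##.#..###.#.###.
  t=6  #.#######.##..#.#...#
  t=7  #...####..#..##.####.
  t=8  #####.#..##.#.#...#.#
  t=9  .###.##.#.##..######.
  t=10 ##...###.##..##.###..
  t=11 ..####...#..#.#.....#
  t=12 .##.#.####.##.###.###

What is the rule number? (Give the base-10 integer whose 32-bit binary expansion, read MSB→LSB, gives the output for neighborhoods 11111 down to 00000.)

3311348158

  ##### -> #   bit 31 = 1  t=1,i=2
  ####. -> #   bit 30 = 1  t=0,i=19
  ###.# -> .   bit 29 = 0  t=0,i=20
  ###.. -> .   bit 28 = 0  t=1,i=11
  ##.## -> .   bit 27 = 0  t=1,i=6
  ##.#. -> #   bit 26 = 1  t=0,i=0
  ##..# -> .   bit 25 = 0  t=2,i=16
  ##... -> #   bit 24 = 1  t=1,i=12
  #.### -> .   bit 23 = 0  t=1,i=0
  #.##. -> #   bit 22 = 1  t=3,i=1
  #.#.# -> .   bit 21 = 0  t=1,i=19
  #.#.. -> #   bit 20 = 1  t=0,i=1
  #..## -> #   bit 19 = 1  t=2,i=1
  #..#. -> #   bit 18 = 1  t=2,i=17
  #...# -> #   bit 17 = 1  t=1,i=13
  #.... -> #   bit 16 = 1  t=0,i=3
  .#### -> .   bit 15 = 0  t=0,i=18
  .###. -> .   bit 14 = 0  t=1,i=16
  .##.# -> #   bit 13 = 1  t=0,i=7
  .##.. -> .   bit 12 = 0  t=3,i=2
  .#.## -> #   bit 11 = 1  t=1,i=20
  .#.#. -> .   bit 10 = 0  t=2,i=19
  .#..# -> .   bit 9 = 0  t=2,i=0
  .#... -> #   bit 8 = 1  t=0,i=2
  ..### -> #   bit 7 = 1  t=0,i=17
  ..##. -> .   bit 6 = 0  t=0,i=6
  ..#.# -> #   bit 5 = 1  t=2,i=18
  ..#.. -> #   bit 4 = 1  t=3,i=14
  ...## -> #   bit 3 = 1  t=0,i=5
  ...#. -> #   bit 2 = 1  t=3,i=13
  ....# -> #   bit 1 = 1  t=0,i=4
  ..... -> .   bit 0 = 0  t=0,i=12
  bits 11000101010111110010100110111110 = 3311348158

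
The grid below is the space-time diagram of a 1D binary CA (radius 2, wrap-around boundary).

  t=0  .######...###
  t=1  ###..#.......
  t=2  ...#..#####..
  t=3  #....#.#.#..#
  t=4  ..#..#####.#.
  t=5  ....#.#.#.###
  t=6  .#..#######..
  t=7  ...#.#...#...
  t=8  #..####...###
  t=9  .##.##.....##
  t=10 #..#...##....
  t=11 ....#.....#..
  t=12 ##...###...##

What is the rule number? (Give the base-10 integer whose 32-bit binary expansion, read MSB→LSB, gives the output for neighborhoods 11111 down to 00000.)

  [31] ##### => .  t=0,i=3
  [30] ####. => #  t=0,i=5
  [29] ###.# => .  t=0,i=12
  [28] ###.. => .  t=0,i=6
  [27] ##.## => #  t=0,i=0
  [26] ##.#. => #  t=4,i=10
  [25] ##..# => #  t=1,i=3
  [24] ##... => .  t=0,i=7
  [23] #.### => #  t=0,i=1
  [22] #.##. => .  t=9,i=1
  [21] #.#.# => #  t=3,i=7
  [20] #.#.. => #  t=3,i=9
  [19] #..## => #  t=2,i=5
  [18] #..#. => .  t=1,i=4
  [17] #...# => .  t=0,i=8
  [16] #.... => #  t=1,i=7
  [15] .#### => #  t=0,i=2
  [14] .###. => .  t=0,i=11
  [13] .##.# => .  t=9,i=2
  [12] .##.. => .  t=3,i=0
  [11] .#.## => #  t=5,i=9
  [10] .#.#. => #  t=3,i=6
  [9] .#..# => .  t=2,i=4
  [8] .#... => #  t=1,i=6
  [7] ..### => .  t=0,i=10
  [6] ..##. => .  t=3,i=12
  [5] ..#.# => #  t=3,i=5
  [4] ..#.. => .  t=1,i=5
  [3] ...## => .  t=0,i=9
  [2] ...#. => .  t=2,i=2
  [1] ....# => .  t=1,i=11
  [0] ..... => #  t=1,i=8
  bits 01001110101110011000110100100001 = 1320783137

1320783137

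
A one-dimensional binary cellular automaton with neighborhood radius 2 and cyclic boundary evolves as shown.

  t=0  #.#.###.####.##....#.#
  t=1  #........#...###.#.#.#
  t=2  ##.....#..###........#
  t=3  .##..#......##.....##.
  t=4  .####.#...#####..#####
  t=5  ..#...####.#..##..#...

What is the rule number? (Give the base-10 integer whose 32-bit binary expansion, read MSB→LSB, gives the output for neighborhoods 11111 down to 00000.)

324448618

  ##### -> .   bit 31 = 0  t=4,i=12
  ####. -> .   bit 30 = 0  t=0,i=10
  ###.# -> .   bit 29 = 0  t=0,i=6
  ###.. -> #   bit 28 = 1  t=2,i=1
  ##.## -> .   bit 27 = 0  t=0,i=7
  ##.#. -> .   bit 26 = 0  t=0,i=1
  ##..# -> #   bit 25 = 1  t=3,i=3
  ##... -> #   bit 24 = 1  t=0,i=15
  #.### -> .   bit 23 = 0  t=0,i=4
  #.##. -> #   bit 22 = 1  t=0,i=13
  #.#.# -> .   bit 21 = 0  t=0,i=2
  #.#.. -> #   bit 20 = 1  t=4,i=6
  #..## -> .   bit 19 = 0  t=2,i=9
  #..#. -> #   bit 18 = 1  t=3,i=4
  #...# -> #   bit 17 = 1  t=1,i=11
  #.... -> .   bit 16 = 0  t=0,i=16
  .#### -> #   bit 15 = 1  t=0,i=9
  .###. -> .   bit 14 = 0  t=0,i=5
  .##.# -> #   bit 13 = 1  t=0,i=0
  .##.. -> #   bit 12 = 1  t=0,i=14
  .#.## -> .   bit 11 = 0  t=0,i=3
  .#.#. -> .   bit 10 = 0  t=1,i=18
  .#..# -> .   bit 9 = 0  t=2,i=8
  .#... -> #   bit 8 = 1  t=1,i=10
  ..### -> .   bit 7 = 0  t=1,i=13
  ..##. -> #   bit 6 = 1  t=3,i=1
  ..#.# -> #   bit 5 = 1  t=0,i=19
  ..#.. -> .   bit 4 = 0  t=1,i=9
  ...## -> #   bit 3 = 1  t=1,i=12
  ...#. -> .   bit 2 = 0  t=0,i=18
  ....# -> #   bit 1 = 1  t=0,i=17
  ..... -> .   bit 0 = 0  t=1,i=3
  bits 00010011010101101011000101101010 = 324448618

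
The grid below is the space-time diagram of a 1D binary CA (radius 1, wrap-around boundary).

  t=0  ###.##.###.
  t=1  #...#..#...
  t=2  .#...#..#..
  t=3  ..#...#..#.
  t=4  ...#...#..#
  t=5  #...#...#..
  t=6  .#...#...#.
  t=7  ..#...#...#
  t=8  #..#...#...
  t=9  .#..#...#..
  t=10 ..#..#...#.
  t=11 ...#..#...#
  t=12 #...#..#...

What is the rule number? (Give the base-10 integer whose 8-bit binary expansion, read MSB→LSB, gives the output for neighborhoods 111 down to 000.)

  ###|.  b7=0 t=0,i=1
  ##.|.  b6=0 t=0,i=2
  #.#|.  b5=0 t=0,i=3
  #..|#  b4=1 t=1,i=1
  .##|#  b3=1 t=0,i=0
  .#.|.  b2=0 t=1,i=0
  ..#|.  b1=0 t=1,i=3
  ...|.  b0=0 t=1,i=2
  bits 00011000 = 24

24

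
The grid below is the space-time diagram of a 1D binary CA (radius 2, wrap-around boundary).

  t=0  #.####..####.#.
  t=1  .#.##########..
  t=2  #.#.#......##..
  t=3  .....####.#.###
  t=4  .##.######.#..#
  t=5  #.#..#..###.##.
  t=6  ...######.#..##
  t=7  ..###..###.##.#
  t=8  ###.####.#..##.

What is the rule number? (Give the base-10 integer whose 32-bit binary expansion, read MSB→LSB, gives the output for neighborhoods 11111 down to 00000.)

1980611485

  ##### -> .   bit 31 = 0  t=1,i=5
  ####. -> #   bit 30 = 1  t=0,i=4
  ###.# -> #   bit 29 = 1  t=0,i=11
  ###.. -> #   bit 28 = 1  t=0,i=5
  ##.## -> .   bit 27 = 0  t=4,i=3
  ##.#. -> #   bit 26 = 1  t=0,i=12
  ##..# -> #   bit 25 = 1  t=0,i=6
  ##... -> .   bit 24 = 0  t=1,i=13
  #.### -> .   bit 23 = 0  t=0,i=2
  #.##. -> .   bit 22 = 0  t=4,i=1
  #.#.# -> .   bit 21 = 0  t=0,i=0
  #.#.. -> .   bit 20 = 0  t=2,i=4
  #..## -> #   bit 19 = 1  t=0,i=7
  #..#. -> #   bit 18 = 1  t=2,i=14
  #...# -> .   bit 17 = 0  t=1,i=14
  #.... -> #   bit 16 = 1  t=2,i=6
  .#### -> #   bit 15 = 1  t=0,i=3
  .###. -> .   bit 14 = 0  t=3,i=13
  .##.# -> #   bit 13 = 1  t=4,i=2
  .##.. -> #   bit 12 = 1  t=2,i=12
  .#.## -> #   bit 11 = 1  t=0,i=1
  .#.#. -> .   bit 10 = 0  t=0,i=14
  .#..# -> #   bit 9 = 1  t=4,i=12
  .#... -> #   bit 8 = 1  t=2,i=5
  ..### -> #   bit 7 = 1  t=0,i=8
  ..##. -> .   bit 6 = 0  t=2,i=11
  ..#.# -> .   bit 5 = 0  t=1,i=1
  ..#.. -> #   bit 4 = 1  t=5,i=5
  ...## -> #   bit 3 = 1  t=2,i=10
  ...#. -> #   bit 2 = 1  t=1,i=0
  ....# -> .   bit 1 = 0  t=2,i=9
  ..... -> #   bit 0 = 1  t=2,i=7
  bits 01110110000011011011101110011101 = 1980611485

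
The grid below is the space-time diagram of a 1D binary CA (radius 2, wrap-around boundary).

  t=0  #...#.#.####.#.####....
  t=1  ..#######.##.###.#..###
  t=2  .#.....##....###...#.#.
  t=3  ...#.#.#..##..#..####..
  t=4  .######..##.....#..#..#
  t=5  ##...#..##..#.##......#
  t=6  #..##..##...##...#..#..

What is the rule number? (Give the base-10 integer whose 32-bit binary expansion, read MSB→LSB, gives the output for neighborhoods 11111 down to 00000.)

1621838950

  [31] ##### => .  t=1,i=4
  [30] ####. => #  t=0,i=10
  [29] ###.# => #  t=0,i=11
  [28] ###.. => .  t=0,i=18
  [27] ##.## => .  t=1,i=9
  [26] ##.#. => .  t=0,i=12
  [25] ##..# => .  t=1,i=0
  [24] ##... => .  t=0,i=19
  [23] #.### => #  t=0,i=8
  [22] #.##. => .  t=1,i=10
  [21] #.#.# => #  t=0,i=6
  [20] #.#.. => .  t=1,i=17
  [19] #..## => #  t=1,i=1
  [18] #..#. => .  t=2,i=0
  [17] #...# => #  t=0,i=2
  [16] #.... => #  t=0,i=20
  [15] .#### => .  t=0,i=9
  [14] .###. => #  t=1,i=14
  [13] .##.# => .  t=1,i=11
  [12] .##.. => .  t=2,i=8
  [11] .#.## => #  t=0,i=7
  [10] .#.#. => #  t=0,i=5
  [9] .#..# => .  t=1,i=18
  [8] .#... => .  t=0,i=1
  [7] ..### => .  t=1,i=2
  [6] ..##. => #  t=2,i=7
  [5] ..#.# => #  t=0,i=4
  [4] ..#.. => .  t=0,i=0
  [3] ...## => .  t=2,i=6
  [2] ...#. => #  t=0,i=3
  [1] ....# => #  t=0,i=21
  [0] ..... => .  t=2,i=4
  bits 01100000101010110100110001100110 = 1621838950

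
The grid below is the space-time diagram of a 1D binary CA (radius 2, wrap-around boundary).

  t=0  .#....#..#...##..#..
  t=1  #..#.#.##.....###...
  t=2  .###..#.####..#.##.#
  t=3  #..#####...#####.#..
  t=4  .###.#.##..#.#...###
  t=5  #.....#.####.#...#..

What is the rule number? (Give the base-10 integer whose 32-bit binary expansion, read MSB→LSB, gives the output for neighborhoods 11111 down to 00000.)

  #####|#  b31=1 t=3,i=5
  ####.|.  b30=0 t=2,i=10
  ###.#|.  b29=0 t=3,i=15
  ###..|#  b28=1 t=1,i=16
  ##.##|#  b27=1 t=4,i=0
  ##.#.|.  b26=0 t=2,i=18
  ##..#|#  b25=1 t=0,i=15
  ##...|#  b24=1 t=1,i=9
  #.###|.  b23=0 t=2,i=1
  #.##.|.  b22=0 t=1,i=7
  #.#.#|.  b21=0 t=1,i=5
  #.#..|#  b20=1 t=3,i=17
  #..##|#  b19=1 t=3,i=2
  #..#.|#  b18=1 t=0,i=8
  #...#|.  b17=0 t=0,i=11
  #....|#  b16=1 t=0,i=3
  .####|.  b15=0 t=2,i=9
  .###.|.  b14=0 t=1,i=15
  .##.#|#  b13=1 t=2,i=17
  .##..|#  b12=1 t=0,i=14
  .#.##|#  b11=1 t=1,i=6
  .#.#.|.  b10=0 t=1,i=4
  .#..#|#  b9=1 t=0,i=7
  .#...|.  b8=0 t=0,i=2
  ..###|#  b7=1 t=1,i=14
  ..##.|.  b6=0 t=0,i=13
  ..#.#|#  b5=1 t=1,i=3
  ..#..|.  b4=0 t=0,i=1
  ...##|.  b3=0 t=0,i=12
  ...#.|#  b2=1 t=0,i=0
  ....#|.  b1=0 t=0,i=4
  .....|#  b0=1 t=1,i=11
  bits 10011011000111010011101010100101 = 2602384037

2602384037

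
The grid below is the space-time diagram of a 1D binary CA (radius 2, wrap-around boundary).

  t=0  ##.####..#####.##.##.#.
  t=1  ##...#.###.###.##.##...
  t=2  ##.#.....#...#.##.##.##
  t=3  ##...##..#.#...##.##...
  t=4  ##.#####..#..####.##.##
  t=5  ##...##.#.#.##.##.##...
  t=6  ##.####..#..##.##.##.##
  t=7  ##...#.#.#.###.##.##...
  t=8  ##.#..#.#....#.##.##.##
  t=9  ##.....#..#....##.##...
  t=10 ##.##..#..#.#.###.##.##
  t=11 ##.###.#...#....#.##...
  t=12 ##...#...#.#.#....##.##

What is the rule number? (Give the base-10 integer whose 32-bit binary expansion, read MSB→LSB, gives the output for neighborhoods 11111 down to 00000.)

  nb #####: next=#  (t=0,i=11, bit31=1)
  nb ####.: next=#  (t=0,i=5, bit30=1)
  nb ###.#: next=#  (t=0,i=13, bit29=1)
  nb ###..: next=.  (t=0,i=6, bit28=0)
  nb ##.##: next=.  (t=0,i=2, bit27=0)
  nb ##.#.: next=.  (t=0,i=20, bit26=0)
  nb ##..#: next=#  (t=0,i=7, bit25=1)
  nb ##...: next=.  (t=1,i=2, bit24=0)
  nb #.###: next=.  (t=0,i=3, bit23=0)
  nb #.##.: next=#  (t=0,i=0, bit22=1)
  nb #.#.#: next=.  (t=0,i=21, bit21=0)
  nb #.#..: next=.  (t=2,i=3, bit20=0)
  nb #..##: next=#  (t=0,i=8, bit19=1)
  nb #..#.: next=.  (t=3,i=8, bit18=0)
  nb #...#: next=#  (t=1,i=3, bit17=1)
  nb #....: next=#  (t=2,i=5, bit16=1)
  nb .####: next=.  (t=0,i=4, bit15=0)
  nb .###.: next=.  (t=1,i=8, bit14=0)
  nb .##.#: next=#  (t=0,i=1, bit13=1)
  nb .##..: next=#  (t=1,i=1, bit12=1)
  nb .#.##: next=.  (t=0,i=22, bit11=0)
  nb .#.#.: next=#  (t=3,i=10, bit10=1)
  nb .#..#: next=.  (t=4,i=11, bit9=0)
  nb .#...: next=.  (t=2,i=4, bit8=0)
  nb ..###: next=#  (t=0,i=9, bit7=1)
  nb ..##.: next=#  (t=1,i=0, bit6=1)
  nb ..#.#: next=.  (t=1,i=5, bit5=0)
  nb ..#..: next=#  (t=2,i=9, bit4=1)
  nb ...##: next=#  (t=1,i=22, bit3=1)
  nb ...#.: next=.  (t=1,i=4, bit2=0)
  nb ....#: next=.  (t=2,i=7, bit1=0)
  nb .....: next=#  (t=2,i=6, bit0=1)
  bits 11100010010010110011010011011001 = 3796579545

3796579545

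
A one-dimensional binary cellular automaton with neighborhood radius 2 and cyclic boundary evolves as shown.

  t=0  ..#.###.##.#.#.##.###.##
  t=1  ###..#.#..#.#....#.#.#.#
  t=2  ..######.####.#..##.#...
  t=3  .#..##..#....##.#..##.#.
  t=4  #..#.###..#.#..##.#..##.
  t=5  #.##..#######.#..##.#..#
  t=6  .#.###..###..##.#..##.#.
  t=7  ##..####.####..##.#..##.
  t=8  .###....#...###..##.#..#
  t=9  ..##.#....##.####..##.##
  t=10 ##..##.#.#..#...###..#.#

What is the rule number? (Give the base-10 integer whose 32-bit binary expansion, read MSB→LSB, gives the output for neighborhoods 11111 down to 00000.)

  #####|#  b31=1 t=2,i=4
  ####.|.  b30=0 t=1,i=1
  ###.#|.  b29=0 t=0,i=6
  ###..|#  b28=1 t=1,i=2
  ##.##|#  b27=1 t=0,i=7
  ##.#.|#  b26=1 t=0,i=10
  ##..#|#  b25=1 t=0,i=0
  ##...|.  b24=0 t=8,i=4
  #.###|.  b23=0 t=0,i=4
  #.##.|.  b22=0 t=0,i=8
  #.#.#|.  b21=0 t=0,i=11
  #.#..|#  b20=1 t=1,i=7
  #..##|#  b19=1 t=2,i=16
  #..#.|#  b18=1 t=0,i=1
  #...#|#  b17=1 t=8,i=10
  #....|#  b16=1 t=1,i=14
  .####|.  b15=0 t=1,i=0
  .###.|#  b14=1 t=0,i=5
  .##.#|.  b13=0 t=0,i=9
  .##..|#  b12=1 t=0,i=23
  .#.##|.  b11=0 t=0,i=3
  .#.#.|#  b10=1 t=0,i=12
  .#..#|.  b9=0 t=1,i=8
  .#...|.  b8=0 t=1,i=13
  ..###|.  b7=0 t=2,i=2
  ..##.|.  b6=0 t=2,i=17
  ..#.#|#  b5=1 t=0,i=2
  ..#..|.  b4=0 t=3,i=1
  ...##|#  b3=1 t=2,i=1
  ...#.|.  b2=0 t=1,i=16
  ....#|.  b1=0 t=1,i=15
  .....|.  b0=0 t=2,i=23
  bits 10011110000111110101010000101000 = 2652853288

2652853288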